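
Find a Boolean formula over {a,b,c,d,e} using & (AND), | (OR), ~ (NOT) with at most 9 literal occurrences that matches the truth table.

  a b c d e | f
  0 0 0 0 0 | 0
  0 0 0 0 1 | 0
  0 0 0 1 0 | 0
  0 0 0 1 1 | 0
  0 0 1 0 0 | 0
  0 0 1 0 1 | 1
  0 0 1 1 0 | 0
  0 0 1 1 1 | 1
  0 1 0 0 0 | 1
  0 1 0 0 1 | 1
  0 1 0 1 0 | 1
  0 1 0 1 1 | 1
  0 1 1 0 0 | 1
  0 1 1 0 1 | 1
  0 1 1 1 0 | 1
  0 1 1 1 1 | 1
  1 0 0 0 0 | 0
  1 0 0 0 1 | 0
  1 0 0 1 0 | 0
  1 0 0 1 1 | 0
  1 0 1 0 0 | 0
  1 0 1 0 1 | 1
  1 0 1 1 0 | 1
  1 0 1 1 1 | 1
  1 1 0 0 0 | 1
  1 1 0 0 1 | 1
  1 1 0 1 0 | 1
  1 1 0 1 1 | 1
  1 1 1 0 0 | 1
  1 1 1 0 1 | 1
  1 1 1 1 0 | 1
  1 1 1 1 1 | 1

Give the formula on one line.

((~b & ((a & c) & d)) | (b | (c & e)))

  ~b = 11111111000000001111111100000000
  (a & c) = 00000000000000000000111100001111
  ((a & c) & d) = 00000000000000000000001100000011
  (~b & ((a & c) & d)) = 00000000000000000000001100000000
  (c & e) = 00000101000001010000010100000101
  (b | (c & e)) = 00000101111111110000010111111111
  ((~b & ((a & c) & d)) | (b | (c & e))) = 00000101111111110000011111111111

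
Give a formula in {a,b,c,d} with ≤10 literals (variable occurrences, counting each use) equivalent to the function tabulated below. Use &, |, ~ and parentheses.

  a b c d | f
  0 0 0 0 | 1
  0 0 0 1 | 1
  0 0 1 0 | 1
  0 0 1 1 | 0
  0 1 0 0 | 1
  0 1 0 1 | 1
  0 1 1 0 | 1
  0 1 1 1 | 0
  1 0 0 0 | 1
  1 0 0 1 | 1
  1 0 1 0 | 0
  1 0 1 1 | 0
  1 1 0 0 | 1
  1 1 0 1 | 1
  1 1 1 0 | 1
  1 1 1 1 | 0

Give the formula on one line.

  ~a = 1111111100000000
  ~c = 1100110011001100
  (~a | ~c) = 1111111111001100
  ~d = 1010101010101010
  ~b = 1111000011110000
  (~b & a) = 0000000011110000
  (~d | (~b & a)) = 1010101011111010
  (b & (~d | (~b & a))) = 0000101000001010
  ((~a | ~c) | (b & (~d | (~b & a)))) = 1111111111001110
  (a | ~d) = 1010101011111111
  (~c | (a | ~d)) = 1110111011111111
  (((~a | ~c) | (b & (~d | (~b & a)))) & (~c | (a | ~d))) = 1110111011001110

(((~a | ~c) | (b & (~d | (~b & a)))) & (~c | (a | ~d)))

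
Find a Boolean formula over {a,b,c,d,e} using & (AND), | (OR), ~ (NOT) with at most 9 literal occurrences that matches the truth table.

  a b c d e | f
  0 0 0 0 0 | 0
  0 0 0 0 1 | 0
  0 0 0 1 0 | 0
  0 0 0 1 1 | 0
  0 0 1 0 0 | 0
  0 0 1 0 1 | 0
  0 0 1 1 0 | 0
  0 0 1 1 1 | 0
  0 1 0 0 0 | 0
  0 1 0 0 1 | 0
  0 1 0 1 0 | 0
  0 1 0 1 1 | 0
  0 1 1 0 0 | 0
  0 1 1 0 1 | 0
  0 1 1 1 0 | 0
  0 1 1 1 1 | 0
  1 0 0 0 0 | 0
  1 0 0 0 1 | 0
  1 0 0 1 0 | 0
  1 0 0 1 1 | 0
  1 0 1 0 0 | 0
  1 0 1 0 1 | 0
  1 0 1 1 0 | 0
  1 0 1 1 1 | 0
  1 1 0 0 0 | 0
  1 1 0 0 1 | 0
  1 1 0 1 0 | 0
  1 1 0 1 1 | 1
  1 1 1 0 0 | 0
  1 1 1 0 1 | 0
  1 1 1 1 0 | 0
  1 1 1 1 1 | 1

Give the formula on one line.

(d & (e & ((b | e) & ((~d | b) & (~e | a)))))

  (b | e) = 01010101111111110101010111111111
  ~d = 11001100110011001100110011001100
  (~d | b) = 11001100111111111100110011111111
  ~e = 10101010101010101010101010101010
  (~e | a) = 10101010101010101111111111111111
  ((~d | b) & (~e | a)) = 10001000101010101100110011111111
  ((b | e) & ((~d | b) & (~e | a))) = 00000000101010100100010011111111
  (e & ((b | e) & ((~d | b) & (~e | a)))) = 00000000000000000100010001010101
  (d & (e & ((b | e) & ((~d | b) & (~e | a))))) = 00000000000000000000000000010001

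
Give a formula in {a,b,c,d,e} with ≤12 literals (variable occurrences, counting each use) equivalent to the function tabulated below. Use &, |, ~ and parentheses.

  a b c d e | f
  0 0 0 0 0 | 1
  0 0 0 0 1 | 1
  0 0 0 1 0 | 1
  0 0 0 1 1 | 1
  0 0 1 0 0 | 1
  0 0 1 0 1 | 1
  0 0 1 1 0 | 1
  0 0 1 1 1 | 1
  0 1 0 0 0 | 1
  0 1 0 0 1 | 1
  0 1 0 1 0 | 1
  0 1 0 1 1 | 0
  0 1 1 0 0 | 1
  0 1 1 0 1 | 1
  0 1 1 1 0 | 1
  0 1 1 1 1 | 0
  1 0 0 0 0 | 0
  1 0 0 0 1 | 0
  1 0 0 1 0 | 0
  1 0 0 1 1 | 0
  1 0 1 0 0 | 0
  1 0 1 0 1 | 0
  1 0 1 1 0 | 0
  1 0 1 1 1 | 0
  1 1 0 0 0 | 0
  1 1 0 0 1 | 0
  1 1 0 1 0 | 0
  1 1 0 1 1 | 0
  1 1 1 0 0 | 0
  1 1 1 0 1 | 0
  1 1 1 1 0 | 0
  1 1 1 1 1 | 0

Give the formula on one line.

  ~a = 11111111111111110000000000000000
  ~d = 11001100110011001100110011001100
  (~a & ~d) = 11001100110011000000000000000000
  ~b = 11111111000000001111111100000000
  ((~a & ~d) | ~b) = 11111111110011001111111100000000
  ~e = 10101010101010101010101010101010
  (((~a & ~d) | ~b) | ~e) = 11111111111011101111111110101010
  ~c = 11110000111100001111000011110000
  (~d | ~c) = 11111100111111001111110011111100
  (~a & (~d | ~c)) = 11111100111111000000000000000000
  ((~a & (~d | ~c)) | d) = 11111111111111110011001100110011
  ((((~a & ~d) | ~b) | ~e) & ((~a & (~d | ~c)) | d)) = 11111111111011100011001100100010
  (~a & ((((~a & ~d) | ~b) | ~e) & ((~a & (~d | ~c)) | d))) = 11111111111011100000000000000000

(~a & ((((~a & ~d) | ~b) | ~e) & ((~a & (~d | ~c)) | d)))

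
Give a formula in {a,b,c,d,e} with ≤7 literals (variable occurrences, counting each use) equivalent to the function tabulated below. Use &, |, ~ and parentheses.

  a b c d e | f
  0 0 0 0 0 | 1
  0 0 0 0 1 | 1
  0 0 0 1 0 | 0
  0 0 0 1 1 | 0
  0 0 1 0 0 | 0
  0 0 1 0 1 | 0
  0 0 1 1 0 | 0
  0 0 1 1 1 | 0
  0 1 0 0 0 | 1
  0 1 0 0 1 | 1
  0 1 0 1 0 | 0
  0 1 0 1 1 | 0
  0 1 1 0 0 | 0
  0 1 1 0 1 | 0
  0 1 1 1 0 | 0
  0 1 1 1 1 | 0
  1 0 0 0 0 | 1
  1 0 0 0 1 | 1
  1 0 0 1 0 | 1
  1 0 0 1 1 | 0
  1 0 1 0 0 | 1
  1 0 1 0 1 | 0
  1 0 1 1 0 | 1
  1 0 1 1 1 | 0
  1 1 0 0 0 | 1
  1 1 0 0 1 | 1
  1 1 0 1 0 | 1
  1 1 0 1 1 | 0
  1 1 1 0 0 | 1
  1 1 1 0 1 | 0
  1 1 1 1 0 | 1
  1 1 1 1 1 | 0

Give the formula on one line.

((~d & ~c) | (~e & a))

  ~d = 11001100110011001100110011001100
  ~c = 11110000111100001111000011110000
  (~d & ~c) = 11000000110000001100000011000000
  ~e = 10101010101010101010101010101010
  (~e & a) = 00000000000000001010101010101010
  ((~d & ~c) | (~e & a)) = 11000000110000001110101011101010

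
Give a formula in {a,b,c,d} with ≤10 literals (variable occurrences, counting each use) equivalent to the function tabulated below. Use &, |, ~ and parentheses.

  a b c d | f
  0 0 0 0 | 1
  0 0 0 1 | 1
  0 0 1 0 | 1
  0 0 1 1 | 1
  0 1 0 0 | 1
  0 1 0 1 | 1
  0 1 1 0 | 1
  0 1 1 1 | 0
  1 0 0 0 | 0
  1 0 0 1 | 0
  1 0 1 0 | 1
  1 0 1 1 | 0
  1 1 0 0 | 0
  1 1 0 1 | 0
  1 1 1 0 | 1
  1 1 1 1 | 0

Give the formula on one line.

(((c | (~a & b)) & (~c | ~d)) | (~a & (~b | a)))

  ~a = 1111111100000000
  (~a & b) = 0000111100000000
  (c | (~a & b)) = 0011111100110011
  ~c = 1100110011001100
  ~d = 1010101010101010
  (~c | ~d) = 1110111011101110
  ((c | (~a & b)) & (~c | ~d)) = 0010111000100010
  ~b = 1111000011110000
  (~b | a) = 1111000011111111
  (~a & (~b | a)) = 1111000000000000
  (((c | (~a & b)) & (~c | ~d)) | (~a & (~b | a))) = 1111111000100010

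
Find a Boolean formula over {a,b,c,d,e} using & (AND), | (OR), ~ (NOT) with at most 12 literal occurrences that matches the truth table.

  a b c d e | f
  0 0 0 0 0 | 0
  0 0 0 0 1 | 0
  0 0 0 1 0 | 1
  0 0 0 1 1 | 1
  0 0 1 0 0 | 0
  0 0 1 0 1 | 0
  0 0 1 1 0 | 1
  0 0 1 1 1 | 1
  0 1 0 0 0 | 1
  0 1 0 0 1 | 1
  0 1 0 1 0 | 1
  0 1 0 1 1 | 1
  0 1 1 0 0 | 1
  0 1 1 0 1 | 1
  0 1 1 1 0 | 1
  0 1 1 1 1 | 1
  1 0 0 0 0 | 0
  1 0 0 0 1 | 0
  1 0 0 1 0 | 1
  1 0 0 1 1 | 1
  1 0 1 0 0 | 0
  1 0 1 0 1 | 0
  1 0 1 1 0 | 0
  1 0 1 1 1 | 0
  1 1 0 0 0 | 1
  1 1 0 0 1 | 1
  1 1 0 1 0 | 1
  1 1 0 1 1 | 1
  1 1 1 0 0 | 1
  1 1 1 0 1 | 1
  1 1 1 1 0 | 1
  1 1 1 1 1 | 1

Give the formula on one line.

(((((~b & ~a) | b) | ~c) & (d | (a & (d | c)))) | b)

  ~b = 11111111000000001111111100000000
  ~a = 11111111111111110000000000000000
  (~b & ~a) = 11111111000000000000000000000000
  ((~b & ~a) | b) = 11111111111111110000000011111111
  ~c = 11110000111100001111000011110000
  (((~b & ~a) | b) | ~c) = 11111111111111111111000011111111
  (d | c) = 00111111001111110011111100111111
  (a & (d | c)) = 00000000000000000011111100111111
  (d | (a & (d | c))) = 00110011001100110011111100111111
  ((((~b & ~a) | b) | ~c) & (d | (a & (d | c)))) = 00110011001100110011000000111111
  (((((~b & ~a) | b) | ~c) & (d | (a & (d | c)))) | b) = 00110011111111110011000011111111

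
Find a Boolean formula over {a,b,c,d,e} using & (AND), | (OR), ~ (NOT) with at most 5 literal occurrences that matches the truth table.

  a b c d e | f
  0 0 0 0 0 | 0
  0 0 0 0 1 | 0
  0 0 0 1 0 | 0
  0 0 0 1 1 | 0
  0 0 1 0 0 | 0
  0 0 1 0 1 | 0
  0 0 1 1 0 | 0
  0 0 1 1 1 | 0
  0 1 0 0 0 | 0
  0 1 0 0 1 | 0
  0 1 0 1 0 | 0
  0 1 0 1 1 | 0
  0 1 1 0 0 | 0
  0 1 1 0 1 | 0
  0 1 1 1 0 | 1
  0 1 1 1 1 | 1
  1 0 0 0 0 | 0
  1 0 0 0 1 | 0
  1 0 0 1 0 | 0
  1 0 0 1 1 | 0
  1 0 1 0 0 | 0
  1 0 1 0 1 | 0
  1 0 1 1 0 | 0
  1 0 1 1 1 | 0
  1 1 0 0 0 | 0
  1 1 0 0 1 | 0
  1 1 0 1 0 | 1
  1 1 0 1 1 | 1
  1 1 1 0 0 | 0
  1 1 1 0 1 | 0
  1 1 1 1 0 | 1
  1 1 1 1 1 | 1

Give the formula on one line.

  (d & b) = 00000000001100110000000000110011
  (a | c) = 00001111000011111111111111111111
  ((d & b) & (a | c)) = 00000000000000110000000000110011

((d & b) & (a | c))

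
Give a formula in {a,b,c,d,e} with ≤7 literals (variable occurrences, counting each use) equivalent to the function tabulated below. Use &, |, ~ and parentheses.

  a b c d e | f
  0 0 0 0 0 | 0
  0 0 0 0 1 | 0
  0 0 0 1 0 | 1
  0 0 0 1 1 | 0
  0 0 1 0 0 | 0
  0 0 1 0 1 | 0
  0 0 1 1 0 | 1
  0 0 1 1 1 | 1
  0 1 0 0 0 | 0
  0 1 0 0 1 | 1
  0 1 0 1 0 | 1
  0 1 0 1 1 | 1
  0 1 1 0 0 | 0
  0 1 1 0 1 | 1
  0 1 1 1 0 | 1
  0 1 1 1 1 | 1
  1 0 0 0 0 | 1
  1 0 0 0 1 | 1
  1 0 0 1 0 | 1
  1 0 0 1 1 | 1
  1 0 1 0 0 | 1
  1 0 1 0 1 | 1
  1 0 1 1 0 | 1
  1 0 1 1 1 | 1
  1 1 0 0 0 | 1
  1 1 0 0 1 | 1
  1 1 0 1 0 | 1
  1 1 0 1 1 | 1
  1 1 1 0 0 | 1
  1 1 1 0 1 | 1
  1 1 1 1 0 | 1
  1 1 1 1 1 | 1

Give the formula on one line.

  (e & b) = 00000000010101010000000001010101
  ~e = 10101010101010101010101010101010
  (c | ~e) = 10101111101011111010111110101111
  ((c | ~e) & d) = 00100011001000110010001100100011
  (a | ((c | ~e) & d)) = 00100011001000111111111111111111
  ((e & b) | (a | ((c | ~e) & d))) = 00100011011101111111111111111111

((e & b) | (a | ((c | ~e) & d)))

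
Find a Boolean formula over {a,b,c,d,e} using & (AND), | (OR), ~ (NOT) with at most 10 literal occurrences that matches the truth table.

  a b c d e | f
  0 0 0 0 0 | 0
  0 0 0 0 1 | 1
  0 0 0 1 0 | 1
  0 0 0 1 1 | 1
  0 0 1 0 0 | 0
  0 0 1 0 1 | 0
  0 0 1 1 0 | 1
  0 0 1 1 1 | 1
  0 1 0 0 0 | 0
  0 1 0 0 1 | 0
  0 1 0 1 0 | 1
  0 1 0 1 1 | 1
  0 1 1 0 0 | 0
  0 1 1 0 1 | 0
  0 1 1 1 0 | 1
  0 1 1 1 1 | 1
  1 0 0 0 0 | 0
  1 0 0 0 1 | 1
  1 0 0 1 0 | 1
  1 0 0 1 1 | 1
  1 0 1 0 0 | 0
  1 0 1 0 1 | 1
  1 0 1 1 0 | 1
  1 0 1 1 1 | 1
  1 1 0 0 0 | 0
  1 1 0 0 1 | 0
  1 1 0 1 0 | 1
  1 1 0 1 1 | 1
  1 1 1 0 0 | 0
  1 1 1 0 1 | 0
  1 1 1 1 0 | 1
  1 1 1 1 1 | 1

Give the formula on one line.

((d | (~b & e)) & ((a | d) | ((b & e) | ~c)))

  ~b = 11111111000000001111111100000000
  (~b & e) = 01010101000000000101010100000000
  (d | (~b & e)) = 01110111001100110111011100110011
  (a | d) = 00110011001100111111111111111111
  (b & e) = 00000000010101010000000001010101
  ~c = 11110000111100001111000011110000
  ((b & e) | ~c) = 11110000111101011111000011110101
  ((a | d) | ((b & e) | ~c)) = 11110011111101111111111111111111
  ((d | (~b & e)) & ((a | d) | ((b & e) | ~c))) = 01110011001100110111011100110011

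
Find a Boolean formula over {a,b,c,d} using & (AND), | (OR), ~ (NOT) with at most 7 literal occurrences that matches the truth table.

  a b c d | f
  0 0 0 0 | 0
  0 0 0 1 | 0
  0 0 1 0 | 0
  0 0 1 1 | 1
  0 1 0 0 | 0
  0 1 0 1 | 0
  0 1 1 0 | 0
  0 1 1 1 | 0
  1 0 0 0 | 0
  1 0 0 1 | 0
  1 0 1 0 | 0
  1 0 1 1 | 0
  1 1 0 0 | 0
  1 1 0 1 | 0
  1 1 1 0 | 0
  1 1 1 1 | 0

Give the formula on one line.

(((b & ~d) | ~b) & (d & (~a & c)))

  ~d = 1010101010101010
  (b & ~d) = 0000101000001010
  ~b = 1111000011110000
  ((b & ~d) | ~b) = 1111101011111010
  ~a = 1111111100000000
  (~a & c) = 0011001100000000
  (d & (~a & c)) = 0001000100000000
  (((b & ~d) | ~b) & (d & (~a & c))) = 0001000000000000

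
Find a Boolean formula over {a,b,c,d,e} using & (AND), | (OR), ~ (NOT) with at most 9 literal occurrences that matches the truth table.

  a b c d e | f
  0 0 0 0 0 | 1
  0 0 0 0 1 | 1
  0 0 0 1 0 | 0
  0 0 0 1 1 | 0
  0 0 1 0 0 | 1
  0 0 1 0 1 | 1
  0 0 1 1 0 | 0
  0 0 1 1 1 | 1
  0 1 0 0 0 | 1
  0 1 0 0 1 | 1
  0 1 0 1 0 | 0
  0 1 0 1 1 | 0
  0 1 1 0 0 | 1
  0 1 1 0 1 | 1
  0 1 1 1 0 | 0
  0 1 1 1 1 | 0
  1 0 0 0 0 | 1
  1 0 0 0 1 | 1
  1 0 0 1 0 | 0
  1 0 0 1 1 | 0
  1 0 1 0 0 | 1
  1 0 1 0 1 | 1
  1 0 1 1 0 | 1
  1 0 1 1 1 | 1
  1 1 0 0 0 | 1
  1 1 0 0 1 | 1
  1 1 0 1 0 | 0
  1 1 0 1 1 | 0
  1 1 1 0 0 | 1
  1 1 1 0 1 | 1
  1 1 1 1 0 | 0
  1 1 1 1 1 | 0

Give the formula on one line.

((~b & ((e & c) | (c & ((~c | ~d) | a)))) | ~d)

  ~b = 11111111000000001111111100000000
  (e & c) = 00000101000001010000010100000101
  ~c = 11110000111100001111000011110000
  ~d = 11001100110011001100110011001100
  (~c | ~d) = 11111100111111001111110011111100
  ((~c | ~d) | a) = 11111100111111001111111111111111
  (c & ((~c | ~d) | a)) = 00001100000011000000111100001111
  ((e & c) | (c & ((~c | ~d) | a))) = 00001101000011010000111100001111
  (~b & ((e & c) | (c & ((~c | ~d) | a)))) = 00001101000000000000111100000000
  ((~b & ((e & c) | (c & ((~c | ~d) | a)))) | ~d) = 11001101110011001100111111001100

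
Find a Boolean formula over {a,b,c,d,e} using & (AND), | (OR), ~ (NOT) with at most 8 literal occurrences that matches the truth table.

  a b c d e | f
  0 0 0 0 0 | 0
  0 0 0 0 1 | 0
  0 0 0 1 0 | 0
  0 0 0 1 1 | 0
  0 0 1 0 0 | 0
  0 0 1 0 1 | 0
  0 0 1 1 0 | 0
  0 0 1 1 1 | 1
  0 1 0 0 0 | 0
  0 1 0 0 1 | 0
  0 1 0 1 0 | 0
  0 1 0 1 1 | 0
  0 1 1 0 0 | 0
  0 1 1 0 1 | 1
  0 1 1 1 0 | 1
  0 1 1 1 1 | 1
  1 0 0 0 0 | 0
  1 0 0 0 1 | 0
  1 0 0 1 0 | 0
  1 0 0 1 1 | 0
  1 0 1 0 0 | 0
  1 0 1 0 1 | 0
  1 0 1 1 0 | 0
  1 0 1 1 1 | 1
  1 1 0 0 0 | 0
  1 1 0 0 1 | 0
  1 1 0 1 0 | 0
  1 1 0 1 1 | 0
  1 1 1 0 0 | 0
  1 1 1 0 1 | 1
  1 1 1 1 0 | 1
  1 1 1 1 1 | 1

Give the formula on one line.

(c & ((e & (d | b)) | ((d & ~e) & (d & b))))

  (d | b) = 00110011111111110011001111111111
  (e & (d | b)) = 00010001010101010001000101010101
  ~e = 10101010101010101010101010101010
  (d & ~e) = 00100010001000100010001000100010
  (d & b) = 00000000001100110000000000110011
  ((d & ~e) & (d & b)) = 00000000001000100000000000100010
  ((e & (d | b)) | ((d & ~e) & (d & b))) = 00010001011101110001000101110111
  (c & ((e & (d | b)) | ((d & ~e) & (d & b)))) = 00000001000001110000000100000111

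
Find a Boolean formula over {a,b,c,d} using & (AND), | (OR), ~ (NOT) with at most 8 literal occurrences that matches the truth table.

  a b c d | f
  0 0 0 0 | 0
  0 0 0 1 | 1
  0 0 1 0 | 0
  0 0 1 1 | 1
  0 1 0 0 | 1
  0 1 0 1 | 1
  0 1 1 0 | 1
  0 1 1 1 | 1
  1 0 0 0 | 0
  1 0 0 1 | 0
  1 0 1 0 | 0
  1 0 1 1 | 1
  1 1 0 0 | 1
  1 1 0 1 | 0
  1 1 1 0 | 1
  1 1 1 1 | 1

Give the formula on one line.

  ~d = 1010101010101010
  (~d | c) = 1011101110111011
  ~a = 1111111100000000
  ((~d | c) | ~a) = 1111111110111011
  (((~d | c) | ~a) & d) = 0101010100010001
  (~d & b) = 0000101000001010
  ((((~d | c) | ~a) & d) | (~d & b)) = 0101111100011011

((((~d | c) | ~a) & d) | (~d & b))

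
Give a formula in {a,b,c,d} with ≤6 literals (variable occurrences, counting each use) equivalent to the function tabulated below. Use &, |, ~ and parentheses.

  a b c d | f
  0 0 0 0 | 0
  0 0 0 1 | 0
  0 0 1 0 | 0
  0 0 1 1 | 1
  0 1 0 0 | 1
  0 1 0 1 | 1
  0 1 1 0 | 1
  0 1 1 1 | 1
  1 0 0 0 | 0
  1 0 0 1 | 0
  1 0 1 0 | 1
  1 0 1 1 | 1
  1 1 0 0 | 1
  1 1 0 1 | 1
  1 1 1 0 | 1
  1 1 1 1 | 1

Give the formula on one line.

(b | (c & (a | d)))

  (a | d) = 0101010111111111
  (c & (a | d)) = 0001000100110011
  (b | (c & (a | d))) = 0001111100111111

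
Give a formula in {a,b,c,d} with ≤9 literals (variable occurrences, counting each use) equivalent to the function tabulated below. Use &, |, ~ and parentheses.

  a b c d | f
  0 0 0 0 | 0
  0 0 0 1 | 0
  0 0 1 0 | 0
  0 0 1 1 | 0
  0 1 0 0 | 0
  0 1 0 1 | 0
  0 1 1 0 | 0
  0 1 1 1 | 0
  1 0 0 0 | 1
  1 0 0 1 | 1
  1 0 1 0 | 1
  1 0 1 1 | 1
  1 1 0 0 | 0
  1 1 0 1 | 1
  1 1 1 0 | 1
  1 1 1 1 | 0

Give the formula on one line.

  ~c = 1100110011001100
  ~b = 1111000011110000
  ~d = 1010101010101010
  (~b | ~d) = 1111101011111010
  (~c | (~b | ~d)) = 1111111011111110
  ((~c | (~b | ~d)) & a) = 0000000011111110
  (~b | c) = 1111001111110011
  (d | (~b | c)) = 1111011111110111
  (a & (d | (~b | c))) = 0000000011110111
  (((~c | (~b | ~d)) & a) & (a & (d | (~b | c)))) = 0000000011110110

(((~c | (~b | ~d)) & a) & (a & (d | (~b | c))))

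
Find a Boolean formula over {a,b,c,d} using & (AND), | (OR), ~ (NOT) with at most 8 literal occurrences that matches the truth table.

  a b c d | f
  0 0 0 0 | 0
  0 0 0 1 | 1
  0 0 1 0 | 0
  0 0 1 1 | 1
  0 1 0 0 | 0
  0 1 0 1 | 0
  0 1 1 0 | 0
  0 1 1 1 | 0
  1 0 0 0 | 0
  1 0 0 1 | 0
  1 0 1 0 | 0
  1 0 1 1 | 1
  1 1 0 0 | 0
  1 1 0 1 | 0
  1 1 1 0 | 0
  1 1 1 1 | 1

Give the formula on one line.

((c & (a & d)) | (~b & (~a & d)))

  (a & d) = 0000000001010101
  (c & (a & d)) = 0000000000010001
  ~b = 1111000011110000
  ~a = 1111111100000000
  (~a & d) = 0101010100000000
  (~b & (~a & d)) = 0101000000000000
  ((c & (a & d)) | (~b & (~a & d))) = 0101000000010001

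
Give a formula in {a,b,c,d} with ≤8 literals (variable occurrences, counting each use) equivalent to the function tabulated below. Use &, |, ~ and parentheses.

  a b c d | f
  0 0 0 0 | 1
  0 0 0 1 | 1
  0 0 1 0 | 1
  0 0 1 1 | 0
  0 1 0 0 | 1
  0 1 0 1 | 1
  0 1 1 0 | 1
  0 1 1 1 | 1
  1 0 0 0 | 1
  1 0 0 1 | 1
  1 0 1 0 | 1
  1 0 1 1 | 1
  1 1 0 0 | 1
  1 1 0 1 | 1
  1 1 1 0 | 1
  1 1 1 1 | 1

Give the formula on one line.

((~d | ~c) | ((a | b) & (~b | (d & b))))

  ~d = 1010101010101010
  ~c = 1100110011001100
  (~d | ~c) = 1110111011101110
  (a | b) = 0000111111111111
  ~b = 1111000011110000
  (d & b) = 0000010100000101
  (~b | (d & b)) = 1111010111110101
  ((a | b) & (~b | (d & b))) = 0000010111110101
  ((~d | ~c) | ((a | b) & (~b | (d & b)))) = 1110111111111111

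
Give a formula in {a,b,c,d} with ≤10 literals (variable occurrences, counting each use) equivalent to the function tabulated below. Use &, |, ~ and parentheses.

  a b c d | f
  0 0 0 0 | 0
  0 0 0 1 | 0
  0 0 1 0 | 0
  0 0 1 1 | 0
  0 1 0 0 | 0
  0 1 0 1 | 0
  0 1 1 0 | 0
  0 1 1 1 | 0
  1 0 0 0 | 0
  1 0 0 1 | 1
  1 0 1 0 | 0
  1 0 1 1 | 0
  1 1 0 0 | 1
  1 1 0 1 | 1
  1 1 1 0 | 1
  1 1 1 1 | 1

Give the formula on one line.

(a & ((((~d | ~c) & d) | b) | (~d & (c & ~a))))

  ~d = 1010101010101010
  ~c = 1100110011001100
  (~d | ~c) = 1110111011101110
  ((~d | ~c) & d) = 0100010001000100
  (((~d | ~c) & d) | b) = 0100111101001111
  ~a = 1111111100000000
  (c & ~a) = 0011001100000000
  (~d & (c & ~a)) = 0010001000000000
  ((((~d | ~c) & d) | b) | (~d & (c & ~a))) = 0110111101001111
  (a & ((((~d | ~c) & d) | b) | (~d & (c & ~a)))) = 0000000001001111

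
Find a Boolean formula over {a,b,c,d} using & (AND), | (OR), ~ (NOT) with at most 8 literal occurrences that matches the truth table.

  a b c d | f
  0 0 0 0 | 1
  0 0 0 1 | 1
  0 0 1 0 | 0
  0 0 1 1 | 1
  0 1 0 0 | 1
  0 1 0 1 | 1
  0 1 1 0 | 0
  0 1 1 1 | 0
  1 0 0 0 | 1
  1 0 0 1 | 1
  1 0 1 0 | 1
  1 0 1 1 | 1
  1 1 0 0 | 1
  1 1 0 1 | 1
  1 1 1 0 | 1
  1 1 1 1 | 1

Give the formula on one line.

(((d | a) & (((~a & c) & (~c | ~b)) | a)) | ~c)

  (d | a) = 0101010111111111
  ~a = 1111111100000000
  (~a & c) = 0011001100000000
  ~c = 1100110011001100
  ~b = 1111000011110000
  (~c | ~b) = 1111110011111100
  ((~a & c) & (~c | ~b)) = 0011000000000000
  (((~a & c) & (~c | ~b)) | a) = 0011000011111111
  ((d | a) & (((~a & c) & (~c | ~b)) | a)) = 0001000011111111
  (((d | a) & (((~a & c) & (~c | ~b)) | a)) | ~c) = 1101110011111111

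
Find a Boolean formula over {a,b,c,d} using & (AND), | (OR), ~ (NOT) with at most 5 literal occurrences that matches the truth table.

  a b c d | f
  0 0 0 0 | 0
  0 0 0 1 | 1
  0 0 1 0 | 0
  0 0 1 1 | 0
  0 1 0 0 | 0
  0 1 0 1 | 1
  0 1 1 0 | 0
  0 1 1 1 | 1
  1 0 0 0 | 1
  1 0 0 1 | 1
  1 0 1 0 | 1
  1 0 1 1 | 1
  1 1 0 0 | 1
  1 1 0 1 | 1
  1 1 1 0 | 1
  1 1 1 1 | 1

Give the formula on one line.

  ~c = 1100110011001100
  (b | ~c) = 1100111111001111
  ((b | ~c) & d) = 0100010101000101
  (a | ((b | ~c) & d)) = 0100010111111111

(a | ((b | ~c) & d))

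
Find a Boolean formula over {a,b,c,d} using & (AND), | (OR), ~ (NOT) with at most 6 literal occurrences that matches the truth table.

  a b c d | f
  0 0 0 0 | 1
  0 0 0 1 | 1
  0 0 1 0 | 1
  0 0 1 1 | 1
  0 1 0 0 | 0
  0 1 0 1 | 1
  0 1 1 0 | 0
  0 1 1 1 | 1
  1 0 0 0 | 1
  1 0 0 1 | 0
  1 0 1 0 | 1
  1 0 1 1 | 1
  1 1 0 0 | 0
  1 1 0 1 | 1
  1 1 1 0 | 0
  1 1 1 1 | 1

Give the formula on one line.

((~d & ~b) | (d & (b | (c | ~a))))

  ~d = 1010101010101010
  ~b = 1111000011110000
  (~d & ~b) = 1010000010100000
  ~a = 1111111100000000
  (c | ~a) = 1111111100110011
  (b | (c | ~a)) = 1111111100111111
  (d & (b | (c | ~a))) = 0101010100010101
  ((~d & ~b) | (d & (b | (c | ~a)))) = 1111010110110101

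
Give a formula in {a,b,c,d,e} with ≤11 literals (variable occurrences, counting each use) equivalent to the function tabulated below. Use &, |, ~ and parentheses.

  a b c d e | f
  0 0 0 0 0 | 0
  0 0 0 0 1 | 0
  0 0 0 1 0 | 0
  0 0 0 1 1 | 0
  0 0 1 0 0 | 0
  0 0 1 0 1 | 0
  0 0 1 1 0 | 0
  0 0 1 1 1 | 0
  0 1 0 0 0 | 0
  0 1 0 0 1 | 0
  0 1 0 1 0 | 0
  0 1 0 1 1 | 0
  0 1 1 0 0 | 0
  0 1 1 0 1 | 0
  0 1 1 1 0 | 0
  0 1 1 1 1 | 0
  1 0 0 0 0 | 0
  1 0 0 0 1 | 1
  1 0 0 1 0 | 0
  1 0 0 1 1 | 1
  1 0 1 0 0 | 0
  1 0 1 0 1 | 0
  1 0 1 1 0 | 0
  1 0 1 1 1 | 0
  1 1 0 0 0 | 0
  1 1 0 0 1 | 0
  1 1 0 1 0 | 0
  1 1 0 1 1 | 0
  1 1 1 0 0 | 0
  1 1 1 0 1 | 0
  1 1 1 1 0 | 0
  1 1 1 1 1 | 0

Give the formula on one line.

  ~c = 11110000111100001111000011110000
  (c & b) = 00000000000011110000000000001111
  (e & ~c) = 01010000010100000101000001010000
  ((c & b) | (e & ~c)) = 01010000010111110101000001011111
  (~c & ((c & b) | (e & ~c))) = 01010000010100000101000001010000
  ~b = 11111111000000001111111100000000
  (a & ~b) = 00000000000000001111111100000000
  (~c & (a & ~b)) = 00000000000000001111000000000000
  ~e = 10101010101010101010101010101010
  ((~c & (a & ~b)) | ~e) = 10101010101010101111101010101010
  ((~c & ((c & b) | (e & ~c))) & ((~c & (a & ~b)) | ~e)) = 00000000000000000101000000000000

((~c & ((c & b) | (e & ~c))) & ((~c & (a & ~b)) | ~e))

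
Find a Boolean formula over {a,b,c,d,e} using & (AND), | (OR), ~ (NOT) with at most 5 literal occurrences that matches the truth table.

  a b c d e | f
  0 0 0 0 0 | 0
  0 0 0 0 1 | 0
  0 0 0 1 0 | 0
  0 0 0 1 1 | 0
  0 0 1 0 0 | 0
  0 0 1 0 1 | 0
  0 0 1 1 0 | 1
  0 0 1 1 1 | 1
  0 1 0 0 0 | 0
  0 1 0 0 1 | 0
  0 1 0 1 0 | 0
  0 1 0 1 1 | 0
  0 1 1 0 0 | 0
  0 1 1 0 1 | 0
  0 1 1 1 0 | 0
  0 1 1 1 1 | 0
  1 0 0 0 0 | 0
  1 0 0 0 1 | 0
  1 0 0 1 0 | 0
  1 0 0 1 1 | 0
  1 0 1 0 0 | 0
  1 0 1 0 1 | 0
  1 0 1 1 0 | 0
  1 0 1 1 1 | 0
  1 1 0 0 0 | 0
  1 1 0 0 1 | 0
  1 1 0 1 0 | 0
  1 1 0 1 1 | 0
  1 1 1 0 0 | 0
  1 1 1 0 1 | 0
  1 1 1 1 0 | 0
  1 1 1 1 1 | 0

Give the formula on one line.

  ~b = 11111111000000001111111100000000
  (c & ~b) = 00001111000000000000111100000000
  ((c & ~b) & d) = 00000011000000000000001100000000
  ~a = 11111111111111110000000000000000
  (~a & d) = 00110011001100110000000000000000
  (((c & ~b) & d) & (~a & d)) = 00000011000000000000000000000000

(((c & ~b) & d) & (~a & d))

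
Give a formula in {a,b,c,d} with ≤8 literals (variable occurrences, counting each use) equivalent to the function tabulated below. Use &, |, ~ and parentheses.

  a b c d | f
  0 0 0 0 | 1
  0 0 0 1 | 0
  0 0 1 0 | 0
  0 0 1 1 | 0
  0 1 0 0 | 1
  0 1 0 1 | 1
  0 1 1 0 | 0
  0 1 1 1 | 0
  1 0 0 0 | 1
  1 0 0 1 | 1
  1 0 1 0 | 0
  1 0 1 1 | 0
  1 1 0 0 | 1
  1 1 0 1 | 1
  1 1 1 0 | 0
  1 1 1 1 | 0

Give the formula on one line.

  ~c = 1100110011001100
  ~d = 1010101010101010
  (c | a) = 0011001111111111
  ((c | a) & d) = 0001000101010101
  (~d | ((c | a) & d)) = 1011101111111111
  ~a = 1111111100000000
  (~a & b) = 0000111100000000
  ((~d | ((c | a) & d)) | (~a & b)) = 1011111111111111
  (~c & ((~d | ((c | a) & d)) | (~a & b))) = 1000110011001100

(~c & ((~d | ((c | a) & d)) | (~a & b)))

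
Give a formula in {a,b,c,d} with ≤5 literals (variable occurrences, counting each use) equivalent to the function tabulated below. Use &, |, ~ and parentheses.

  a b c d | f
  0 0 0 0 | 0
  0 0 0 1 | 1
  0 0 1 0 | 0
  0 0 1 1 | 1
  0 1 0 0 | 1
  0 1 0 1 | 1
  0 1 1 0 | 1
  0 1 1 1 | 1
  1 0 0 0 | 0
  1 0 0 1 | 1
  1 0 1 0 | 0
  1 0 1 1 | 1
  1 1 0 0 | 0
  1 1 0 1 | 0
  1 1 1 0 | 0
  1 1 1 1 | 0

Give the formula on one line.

  (b | d) = 0101111101011111
  ~a = 1111111100000000
  ~b = 1111000011110000
  (~a | ~b) = 1111111111110000
  ((b | d) & (~a | ~b)) = 0101111101010000

((b | d) & (~a | ~b))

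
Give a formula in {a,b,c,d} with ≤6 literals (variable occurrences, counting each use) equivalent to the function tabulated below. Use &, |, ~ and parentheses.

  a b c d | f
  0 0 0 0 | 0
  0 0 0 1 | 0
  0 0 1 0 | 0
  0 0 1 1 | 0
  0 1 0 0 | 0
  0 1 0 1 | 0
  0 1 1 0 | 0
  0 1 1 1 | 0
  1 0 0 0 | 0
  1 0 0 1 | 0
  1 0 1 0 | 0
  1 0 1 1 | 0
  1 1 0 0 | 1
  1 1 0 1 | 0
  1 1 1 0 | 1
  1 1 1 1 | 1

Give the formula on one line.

((a & b) & (c | ~d))

  (a & b) = 0000000000001111
  ~d = 1010101010101010
  (c | ~d) = 1011101110111011
  ((a & b) & (c | ~d)) = 0000000000001011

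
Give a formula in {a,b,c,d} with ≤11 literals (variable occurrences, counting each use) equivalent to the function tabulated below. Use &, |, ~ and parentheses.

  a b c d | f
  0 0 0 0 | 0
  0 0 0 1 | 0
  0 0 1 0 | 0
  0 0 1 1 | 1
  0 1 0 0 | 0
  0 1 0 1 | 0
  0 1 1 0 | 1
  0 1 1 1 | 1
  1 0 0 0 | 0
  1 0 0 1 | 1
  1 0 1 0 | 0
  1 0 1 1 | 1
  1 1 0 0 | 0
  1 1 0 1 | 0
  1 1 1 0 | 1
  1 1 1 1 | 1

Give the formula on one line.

(((d & ~b) & (a | c)) | (((d & c) | b) & c))

  ~b = 1111000011110000
  (d & ~b) = 0101000001010000
  (a | c) = 0011001111111111
  ((d & ~b) & (a | c)) = 0001000001010000
  (d & c) = 0001000100010001
  ((d & c) | b) = 0001111100011111
  (((d & c) | b) & c) = 0001001100010011
  (((d & ~b) & (a | c)) | (((d & c) | b) & c)) = 0001001101010011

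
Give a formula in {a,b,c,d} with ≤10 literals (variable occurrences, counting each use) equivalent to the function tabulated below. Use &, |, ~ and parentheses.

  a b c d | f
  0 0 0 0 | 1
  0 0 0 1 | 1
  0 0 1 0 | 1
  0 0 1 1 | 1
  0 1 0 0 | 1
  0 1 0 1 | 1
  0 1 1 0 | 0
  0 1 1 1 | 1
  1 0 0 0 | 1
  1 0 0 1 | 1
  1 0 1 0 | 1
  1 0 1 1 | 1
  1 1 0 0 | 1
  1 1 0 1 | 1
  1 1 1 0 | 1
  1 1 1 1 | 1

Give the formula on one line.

  ~c = 1100110011001100
  ~d = 1010101010101010
  (~d | b) = 1010111110101111
  (a & (~d | b)) = 0000000010101111
  (~c | (a & (~d | b))) = 1100110011101111
  (d | (~c | (a & (~d | b)))) = 1101110111111111
  ~b = 1111000011110000
  (~b & d) = 0101000001010000
  ~a = 1111111100000000
  (~b & ~a) = 1111000000000000
  ((~b & d) | (~b & ~a)) = 1111000001010000
  ((d | (~c | (a & (~d | b)))) | ((~b & d) | (~b & ~a))) = 1111110111111111

((d | (~c | (a & (~d | b)))) | ((~b & d) | (~b & ~a)))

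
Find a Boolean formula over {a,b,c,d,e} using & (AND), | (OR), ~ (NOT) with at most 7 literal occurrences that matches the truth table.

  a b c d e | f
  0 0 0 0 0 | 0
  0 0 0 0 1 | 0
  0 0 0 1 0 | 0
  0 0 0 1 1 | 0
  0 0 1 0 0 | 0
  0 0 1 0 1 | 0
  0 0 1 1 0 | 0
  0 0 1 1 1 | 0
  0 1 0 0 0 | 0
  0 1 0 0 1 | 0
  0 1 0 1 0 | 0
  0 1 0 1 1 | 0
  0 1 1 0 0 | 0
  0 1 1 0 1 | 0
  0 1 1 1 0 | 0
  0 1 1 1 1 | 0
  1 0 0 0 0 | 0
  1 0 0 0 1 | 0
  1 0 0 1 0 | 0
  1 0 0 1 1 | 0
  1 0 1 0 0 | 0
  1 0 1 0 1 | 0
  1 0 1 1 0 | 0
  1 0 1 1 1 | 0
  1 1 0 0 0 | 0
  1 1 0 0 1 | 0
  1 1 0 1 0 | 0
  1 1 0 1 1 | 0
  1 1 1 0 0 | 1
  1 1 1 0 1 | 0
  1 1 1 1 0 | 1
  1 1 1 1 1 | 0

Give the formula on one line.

((((e | b) & a) & c) & (a & ~e))

  (e | b) = 01010101111111110101010111111111
  ((e | b) & a) = 00000000000000000101010111111111
  (((e | b) & a) & c) = 00000000000000000000010100001111
  ~e = 10101010101010101010101010101010
  (a & ~e) = 00000000000000001010101010101010
  ((((e | b) & a) & c) & (a & ~e)) = 00000000000000000000000000001010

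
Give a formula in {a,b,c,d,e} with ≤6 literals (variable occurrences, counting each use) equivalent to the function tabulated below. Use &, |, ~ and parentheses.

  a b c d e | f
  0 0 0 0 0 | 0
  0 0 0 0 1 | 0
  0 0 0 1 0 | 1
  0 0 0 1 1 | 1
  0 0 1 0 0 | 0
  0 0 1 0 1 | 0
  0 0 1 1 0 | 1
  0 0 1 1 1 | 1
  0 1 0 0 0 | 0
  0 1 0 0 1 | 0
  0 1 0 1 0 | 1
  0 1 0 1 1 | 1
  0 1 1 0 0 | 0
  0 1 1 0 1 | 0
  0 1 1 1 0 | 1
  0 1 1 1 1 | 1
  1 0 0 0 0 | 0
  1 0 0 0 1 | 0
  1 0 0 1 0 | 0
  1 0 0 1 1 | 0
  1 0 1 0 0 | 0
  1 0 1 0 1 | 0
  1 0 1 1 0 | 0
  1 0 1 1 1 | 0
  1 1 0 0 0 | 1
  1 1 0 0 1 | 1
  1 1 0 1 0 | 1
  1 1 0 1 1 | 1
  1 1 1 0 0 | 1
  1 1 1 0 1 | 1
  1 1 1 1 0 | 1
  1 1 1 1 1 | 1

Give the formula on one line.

  (a | d) = 00110011001100111111111111111111
  ~a = 11111111111111110000000000000000
  (b | ~a) = 11111111111111110000000011111111
  ((a | d) & (b | ~a)) = 00110011001100110000000011111111

((a | d) & (b | ~a))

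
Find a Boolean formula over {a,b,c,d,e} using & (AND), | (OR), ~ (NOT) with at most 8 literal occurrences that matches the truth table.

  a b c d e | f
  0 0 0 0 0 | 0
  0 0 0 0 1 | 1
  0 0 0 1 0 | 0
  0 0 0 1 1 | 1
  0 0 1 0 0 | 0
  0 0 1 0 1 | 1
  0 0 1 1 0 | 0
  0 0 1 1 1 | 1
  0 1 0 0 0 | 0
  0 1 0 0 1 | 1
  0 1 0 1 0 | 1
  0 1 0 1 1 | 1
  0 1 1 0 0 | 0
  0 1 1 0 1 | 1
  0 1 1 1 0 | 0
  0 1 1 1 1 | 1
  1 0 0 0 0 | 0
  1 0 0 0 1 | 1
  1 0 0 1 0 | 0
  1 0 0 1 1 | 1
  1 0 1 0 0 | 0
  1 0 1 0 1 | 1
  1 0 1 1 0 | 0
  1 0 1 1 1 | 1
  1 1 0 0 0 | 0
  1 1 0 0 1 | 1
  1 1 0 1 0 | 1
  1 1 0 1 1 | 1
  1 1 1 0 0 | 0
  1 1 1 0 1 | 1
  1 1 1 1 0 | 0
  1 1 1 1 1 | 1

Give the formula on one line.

(e | ((d & b) & (~c | (~d & (b | (~a | c))))))

  (d & b) = 00000000001100110000000000110011
  ~c = 11110000111100001111000011110000
  ~d = 11001100110011001100110011001100
  ~a = 11111111111111110000000000000000
  (~a | c) = 11111111111111110000111100001111
  (b | (~a | c)) = 11111111111111110000111111111111
  (~d & (b | (~a | c))) = 11001100110011000000110011001100
  (~c | (~d & (b | (~a | c)))) = 11111100111111001111110011111100
  ((d & b) & (~c | (~d & (b | (~a | c))))) = 00000000001100000000000000110000
  (e | ((d & b) & (~c | (~d & (b | (~a | c)))))) = 01010101011101010101010101110101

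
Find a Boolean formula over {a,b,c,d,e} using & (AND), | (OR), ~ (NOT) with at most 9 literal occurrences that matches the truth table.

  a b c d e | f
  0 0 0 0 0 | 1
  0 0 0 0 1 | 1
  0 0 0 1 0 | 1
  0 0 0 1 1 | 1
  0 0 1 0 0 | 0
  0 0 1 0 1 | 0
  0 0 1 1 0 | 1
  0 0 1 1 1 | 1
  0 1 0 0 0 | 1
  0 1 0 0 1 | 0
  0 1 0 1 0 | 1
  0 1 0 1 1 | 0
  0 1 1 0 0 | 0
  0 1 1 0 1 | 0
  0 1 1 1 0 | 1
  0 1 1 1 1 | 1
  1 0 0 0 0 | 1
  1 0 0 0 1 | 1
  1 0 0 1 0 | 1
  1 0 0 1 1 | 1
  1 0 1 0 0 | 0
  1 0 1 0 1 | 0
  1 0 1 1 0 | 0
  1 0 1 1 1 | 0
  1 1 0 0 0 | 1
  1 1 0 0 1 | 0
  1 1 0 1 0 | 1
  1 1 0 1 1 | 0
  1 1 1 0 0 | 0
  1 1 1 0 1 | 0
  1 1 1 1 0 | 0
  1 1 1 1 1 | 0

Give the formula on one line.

  ~a = 11111111111111110000000000000000
  (c & ~a) = 00001111000011110000000000000000
  (d & c) = 00000011000000110000001100000011
  ((c & ~a) & (d & c)) = 00000011000000110000000000000000
  ~e = 10101010101010101010101010101010
  ~b = 11111111000000001111111100000000
  (~e | ~b) = 11111111101010101111111110101010
  ~c = 11110000111100001111000011110000
  ((~e | ~b) & ~c) = 11110000101000001111000010100000
  (((c & ~a) & (d & c)) | ((~e | ~b) & ~c)) = 11110011101000111111000010100000

(((c & ~a) & (d & c)) | ((~e | ~b) & ~c))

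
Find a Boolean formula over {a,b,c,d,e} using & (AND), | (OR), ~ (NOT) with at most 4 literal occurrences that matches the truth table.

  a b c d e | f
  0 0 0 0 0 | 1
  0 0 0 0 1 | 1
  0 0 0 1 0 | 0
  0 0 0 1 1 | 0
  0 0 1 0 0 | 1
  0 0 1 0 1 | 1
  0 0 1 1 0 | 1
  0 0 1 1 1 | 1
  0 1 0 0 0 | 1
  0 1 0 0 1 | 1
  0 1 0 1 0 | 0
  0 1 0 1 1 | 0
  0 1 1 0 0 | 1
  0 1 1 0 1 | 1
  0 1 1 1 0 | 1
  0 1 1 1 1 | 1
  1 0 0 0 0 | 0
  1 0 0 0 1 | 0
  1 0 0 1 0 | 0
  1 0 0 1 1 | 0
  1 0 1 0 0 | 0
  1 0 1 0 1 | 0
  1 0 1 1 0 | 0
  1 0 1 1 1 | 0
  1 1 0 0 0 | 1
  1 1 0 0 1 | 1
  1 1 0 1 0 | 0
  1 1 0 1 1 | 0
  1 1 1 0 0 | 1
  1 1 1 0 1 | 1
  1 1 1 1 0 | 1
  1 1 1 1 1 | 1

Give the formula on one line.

  ~d = 11001100110011001100110011001100
  (c | ~d) = 11001111110011111100111111001111
  ~a = 11111111111111110000000000000000
  (~a | b) = 11111111111111110000000011111111
  ((c | ~d) & (~a | b)) = 11001111110011110000000011001111

((c | ~d) & (~a | b))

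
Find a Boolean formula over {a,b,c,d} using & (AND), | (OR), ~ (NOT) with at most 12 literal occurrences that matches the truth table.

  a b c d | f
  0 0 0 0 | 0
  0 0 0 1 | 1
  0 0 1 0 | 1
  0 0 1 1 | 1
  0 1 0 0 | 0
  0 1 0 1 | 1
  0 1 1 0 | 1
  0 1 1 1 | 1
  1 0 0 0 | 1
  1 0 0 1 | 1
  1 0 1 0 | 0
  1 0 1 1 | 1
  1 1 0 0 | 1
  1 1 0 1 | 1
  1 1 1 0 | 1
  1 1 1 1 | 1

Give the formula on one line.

(((a | c) & (((~a & b) | (b & ~d)) | (~a | ~c))) | d)

  (a | c) = 0011001111111111
  ~a = 1111111100000000
  (~a & b) = 0000111100000000
  ~d = 1010101010101010
  (b & ~d) = 0000101000001010
  ((~a & b) | (b & ~d)) = 0000111100001010
  ~c = 1100110011001100
  (~a | ~c) = 1111111111001100
  (((~a & b) | (b & ~d)) | (~a | ~c)) = 1111111111001110
  ((a | c) & (((~a & b) | (b & ~d)) | (~a | ~c))) = 0011001111001110
  (((a | c) & (((~a & b) | (b & ~d)) | (~a | ~c))) | d) = 0111011111011111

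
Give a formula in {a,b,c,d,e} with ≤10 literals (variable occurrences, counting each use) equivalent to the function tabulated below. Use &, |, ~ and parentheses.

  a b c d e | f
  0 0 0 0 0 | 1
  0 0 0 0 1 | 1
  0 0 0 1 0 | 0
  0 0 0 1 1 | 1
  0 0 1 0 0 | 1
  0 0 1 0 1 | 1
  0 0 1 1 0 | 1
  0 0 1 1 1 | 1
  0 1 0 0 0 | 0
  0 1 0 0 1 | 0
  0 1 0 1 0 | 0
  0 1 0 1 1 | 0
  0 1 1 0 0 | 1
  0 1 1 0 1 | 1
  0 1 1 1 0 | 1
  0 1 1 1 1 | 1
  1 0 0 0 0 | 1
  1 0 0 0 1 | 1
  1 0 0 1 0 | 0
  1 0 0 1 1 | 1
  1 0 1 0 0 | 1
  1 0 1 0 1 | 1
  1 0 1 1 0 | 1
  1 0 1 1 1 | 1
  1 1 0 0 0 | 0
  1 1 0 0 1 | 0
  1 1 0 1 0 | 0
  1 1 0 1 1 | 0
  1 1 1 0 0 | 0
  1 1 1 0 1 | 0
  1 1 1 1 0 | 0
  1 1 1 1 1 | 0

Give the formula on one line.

((~b & (~d | ((e | c) & (d | (~d & b))))) | (~a & c))

  ~b = 11111111000000001111111100000000
  ~d = 11001100110011001100110011001100
  (e | c) = 01011111010111110101111101011111
  (~d & b) = 00000000110011000000000011001100
  (d | (~d & b)) = 00110011111111110011001111111111
  ((e | c) & (d | (~d & b))) = 00010011010111110001001101011111
  (~d | ((e | c) & (d | (~d & b)))) = 11011111110111111101111111011111
  (~b & (~d | ((e | c) & (d | (~d & b))))) = 11011111000000001101111100000000
  ~a = 11111111111111110000000000000000
  (~a & c) = 00001111000011110000000000000000
  ((~b & (~d | ((e | c) & (d | (~d & b))))) | (~a & c)) = 11011111000011111101111100000000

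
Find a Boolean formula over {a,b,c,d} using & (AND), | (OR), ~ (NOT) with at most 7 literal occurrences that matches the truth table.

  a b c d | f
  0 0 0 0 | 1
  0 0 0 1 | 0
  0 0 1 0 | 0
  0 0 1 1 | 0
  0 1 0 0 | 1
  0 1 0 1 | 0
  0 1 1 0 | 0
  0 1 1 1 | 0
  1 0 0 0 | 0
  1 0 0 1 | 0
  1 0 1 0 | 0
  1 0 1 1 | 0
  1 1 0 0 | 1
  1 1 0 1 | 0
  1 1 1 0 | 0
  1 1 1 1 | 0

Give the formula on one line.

  ~a = 1111111100000000
  (~a | b) = 1111111100001111
  ~c = 1100110011001100
  ((~a | b) & ~c) = 1100110000001100
  ~d = 1010101010101010
  (((~a | b) & ~c) & ~d) = 1000100000001000

(((~a | b) & ~c) & ~d)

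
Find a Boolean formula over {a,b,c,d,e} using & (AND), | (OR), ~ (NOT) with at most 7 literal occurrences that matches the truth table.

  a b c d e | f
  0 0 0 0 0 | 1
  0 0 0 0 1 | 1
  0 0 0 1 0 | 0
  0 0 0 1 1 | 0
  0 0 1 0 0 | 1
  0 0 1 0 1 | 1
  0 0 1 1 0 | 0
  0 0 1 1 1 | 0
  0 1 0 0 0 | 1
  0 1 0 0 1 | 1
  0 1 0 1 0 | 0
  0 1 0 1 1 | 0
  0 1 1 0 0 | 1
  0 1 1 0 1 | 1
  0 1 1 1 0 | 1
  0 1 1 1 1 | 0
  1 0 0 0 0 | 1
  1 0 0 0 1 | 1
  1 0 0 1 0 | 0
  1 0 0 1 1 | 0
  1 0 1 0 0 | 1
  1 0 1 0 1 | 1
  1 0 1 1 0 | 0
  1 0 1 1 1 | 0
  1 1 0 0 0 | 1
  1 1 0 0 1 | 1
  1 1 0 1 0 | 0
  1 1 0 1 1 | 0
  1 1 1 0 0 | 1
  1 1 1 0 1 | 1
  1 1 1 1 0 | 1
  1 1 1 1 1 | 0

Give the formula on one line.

  ~e = 10101010101010101010101010101010
  (c & b) = 00000000000011110000000000001111
  (~e & (c & b)) = 00000000000010100000000000001010
  ~d = 11001100110011001100110011001100
  ((~e & (c & b)) | ~d) = 11001100110011101100110011001110

((~e & (c & b)) | ~d)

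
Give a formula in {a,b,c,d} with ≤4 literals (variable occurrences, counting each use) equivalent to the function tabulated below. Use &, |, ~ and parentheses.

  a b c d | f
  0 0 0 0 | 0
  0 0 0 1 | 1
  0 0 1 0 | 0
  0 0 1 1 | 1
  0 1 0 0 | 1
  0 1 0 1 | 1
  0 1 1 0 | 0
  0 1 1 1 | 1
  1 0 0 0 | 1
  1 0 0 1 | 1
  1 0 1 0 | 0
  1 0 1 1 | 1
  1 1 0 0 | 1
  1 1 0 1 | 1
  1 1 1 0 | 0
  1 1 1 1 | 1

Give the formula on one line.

(d | ((b | a) & ~c))

  (b | a) = 0000111111111111
  ~c = 1100110011001100
  ((b | a) & ~c) = 0000110011001100
  (d | ((b | a) & ~c)) = 0101110111011101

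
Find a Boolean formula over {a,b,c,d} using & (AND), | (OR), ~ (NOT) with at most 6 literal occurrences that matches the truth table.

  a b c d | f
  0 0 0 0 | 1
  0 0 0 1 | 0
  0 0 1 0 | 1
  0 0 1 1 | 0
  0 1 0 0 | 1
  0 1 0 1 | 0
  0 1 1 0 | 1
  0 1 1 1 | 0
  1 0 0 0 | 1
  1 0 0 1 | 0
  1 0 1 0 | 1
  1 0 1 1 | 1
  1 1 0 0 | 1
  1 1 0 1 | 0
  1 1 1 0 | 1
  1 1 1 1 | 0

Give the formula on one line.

(((c & ~b) | ~d) & (~d | a))

  ~b = 1111000011110000
  (c & ~b) = 0011000000110000
  ~d = 1010101010101010
  ((c & ~b) | ~d) = 1011101010111010
  (~d | a) = 1010101011111111
  (((c & ~b) | ~d) & (~d | a)) = 1010101010111010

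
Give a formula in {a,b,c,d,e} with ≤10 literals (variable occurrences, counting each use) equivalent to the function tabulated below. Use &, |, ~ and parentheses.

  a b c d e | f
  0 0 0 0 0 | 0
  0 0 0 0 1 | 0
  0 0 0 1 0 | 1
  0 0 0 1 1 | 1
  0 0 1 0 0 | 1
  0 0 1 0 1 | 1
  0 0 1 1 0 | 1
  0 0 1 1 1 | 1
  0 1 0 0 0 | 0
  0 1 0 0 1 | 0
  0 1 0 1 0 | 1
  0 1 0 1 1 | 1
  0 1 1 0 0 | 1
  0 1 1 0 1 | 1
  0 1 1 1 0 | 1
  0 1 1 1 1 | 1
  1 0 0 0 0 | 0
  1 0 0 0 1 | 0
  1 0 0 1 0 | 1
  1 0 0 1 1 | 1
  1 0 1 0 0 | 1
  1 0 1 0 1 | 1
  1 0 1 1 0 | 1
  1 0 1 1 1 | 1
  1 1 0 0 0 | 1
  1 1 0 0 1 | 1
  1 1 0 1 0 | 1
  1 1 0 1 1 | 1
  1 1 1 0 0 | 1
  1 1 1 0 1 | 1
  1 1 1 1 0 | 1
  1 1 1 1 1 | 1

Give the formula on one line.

  (d & e) = 00010001000100010001000100010001
  ((d & e) | c) = 00011111000111110001111100011111
  ~a = 11111111111111110000000000000000
  (~a & d) = 00110011001100110000000000000000
  (a | (~a & d)) = 00110011001100111111111111111111
  ~b = 11111111000000001111111100000000
  (~b & d) = 00110011000000000011001100000000
  ((~b & d) | b) = 00110011111111110011001111111111
  ((a | (~a & d)) & ((~b & d) | b)) = 00110011001100110011001111111111
  (((d & e) | c) | ((a | (~a & d)) & ((~b & d) | b))) = 00111111001111110011111111111111

(((d & e) | c) | ((a | (~a & d)) & ((~b & d) | b)))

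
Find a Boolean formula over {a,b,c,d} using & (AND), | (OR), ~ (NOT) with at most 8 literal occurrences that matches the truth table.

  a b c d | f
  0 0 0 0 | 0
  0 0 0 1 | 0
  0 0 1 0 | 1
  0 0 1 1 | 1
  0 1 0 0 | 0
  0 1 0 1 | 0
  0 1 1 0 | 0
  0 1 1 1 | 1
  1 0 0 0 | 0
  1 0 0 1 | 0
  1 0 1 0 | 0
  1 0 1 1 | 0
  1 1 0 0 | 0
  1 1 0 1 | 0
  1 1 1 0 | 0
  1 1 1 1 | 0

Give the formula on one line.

(((((~c & (~a | d)) | d) | ~b) & c) & ~a)

  ~c = 1100110011001100
  ~a = 1111111100000000
  (~a | d) = 1111111101010101
  (~c & (~a | d)) = 1100110001000100
  ((~c & (~a | d)) | d) = 1101110101010101
  ~b = 1111000011110000
  (((~c & (~a | d)) | d) | ~b) = 1111110111110101
  ((((~c & (~a | d)) | d) | ~b) & c) = 0011000100110001
  (((((~c & (~a | d)) | d) | ~b) & c) & ~a) = 0011000100000000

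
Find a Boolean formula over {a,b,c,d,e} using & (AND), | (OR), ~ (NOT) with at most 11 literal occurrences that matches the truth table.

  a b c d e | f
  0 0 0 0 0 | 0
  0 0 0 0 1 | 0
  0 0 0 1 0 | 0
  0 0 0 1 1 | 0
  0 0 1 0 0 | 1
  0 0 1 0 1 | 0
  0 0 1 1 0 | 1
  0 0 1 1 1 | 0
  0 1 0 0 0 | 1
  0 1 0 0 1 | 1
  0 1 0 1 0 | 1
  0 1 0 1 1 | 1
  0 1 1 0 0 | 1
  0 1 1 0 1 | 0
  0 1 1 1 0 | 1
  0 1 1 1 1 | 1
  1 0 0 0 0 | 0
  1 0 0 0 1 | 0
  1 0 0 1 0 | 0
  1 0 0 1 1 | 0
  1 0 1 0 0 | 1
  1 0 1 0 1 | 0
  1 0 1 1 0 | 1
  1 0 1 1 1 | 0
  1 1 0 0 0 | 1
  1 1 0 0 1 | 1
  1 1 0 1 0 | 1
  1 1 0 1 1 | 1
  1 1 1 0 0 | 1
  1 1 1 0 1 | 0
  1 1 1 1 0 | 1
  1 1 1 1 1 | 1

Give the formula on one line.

  ~c = 11110000111100001111000011110000
  (d & b) = 00000000001100110000000000110011
  ~e = 10101010101010101010101010101010
  ((d & b) | ~e) = 10101010101110111010101010111011
  (~c | ((d & b) | ~e)) = 11111010111110111111101011111011
  (b & e) = 00000000010101010000000001010101
  ((b & e) | ~e) = 10101010111111111010101011111111
  (c | b) = 00001111111111110000111111111111
  (((b & e) | ~e) & (c | b)) = 00001010111111110000101011111111
  ((~c | ((d & b) | ~e)) & (((b & e) | ~e) & (c | b))) = 00001010111110110000101011111011

((~c | ((d & b) | ~e)) & (((b & e) | ~e) & (c | b)))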